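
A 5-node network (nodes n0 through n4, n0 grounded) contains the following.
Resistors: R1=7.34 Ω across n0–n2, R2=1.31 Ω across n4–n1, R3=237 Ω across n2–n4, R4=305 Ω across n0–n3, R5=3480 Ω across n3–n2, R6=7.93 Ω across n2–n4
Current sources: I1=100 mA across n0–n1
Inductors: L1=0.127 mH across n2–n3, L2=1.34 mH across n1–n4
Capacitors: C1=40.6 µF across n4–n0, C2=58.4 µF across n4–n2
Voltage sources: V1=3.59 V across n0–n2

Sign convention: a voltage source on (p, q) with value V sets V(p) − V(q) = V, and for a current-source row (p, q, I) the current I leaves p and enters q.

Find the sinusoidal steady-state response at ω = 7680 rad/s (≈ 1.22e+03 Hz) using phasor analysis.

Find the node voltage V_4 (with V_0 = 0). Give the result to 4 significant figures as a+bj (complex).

Element admittances at ω=7680 rad/s:
  Y(R1) = 0.1362+0.000j S between n0,n2
  Y(R2) = 0.7634+0.000j S between n4,n1
  I1: injects 0.1 A into n1 (from n0)
  Y(L1) = 0.000-1.025j S between n2,n3
  Y(C1) = 0.000+0.3118j S between n4,n0
  Y(L2) = 0.000-0.09717j S between n1,n4
  Y(R3) = 0.004219+0.000j S between n2,n4
  Y(R4) = 0.003279+0.000j S between n0,n3
  Y(R5) = 0.0002874+0.000j S between n3,n2
  Y(C2) = 0.000+0.4485j S between n4,n2
  Y(R6) = 0.1261+0.000j S between n2,n4
  V1: constraint V(n0)−V(n2) = 3.59
Assemble and solve the 5×5 MNA system:
  V(n1)=-2.009+0.1338j  V(n2)=-3.590+0.000j  V(n3)=-3.590+0.01148j  V(n4)=-2.138+0.1174j
  i(V1)=-0.6375-0.6666j

-2.138+0.1174j V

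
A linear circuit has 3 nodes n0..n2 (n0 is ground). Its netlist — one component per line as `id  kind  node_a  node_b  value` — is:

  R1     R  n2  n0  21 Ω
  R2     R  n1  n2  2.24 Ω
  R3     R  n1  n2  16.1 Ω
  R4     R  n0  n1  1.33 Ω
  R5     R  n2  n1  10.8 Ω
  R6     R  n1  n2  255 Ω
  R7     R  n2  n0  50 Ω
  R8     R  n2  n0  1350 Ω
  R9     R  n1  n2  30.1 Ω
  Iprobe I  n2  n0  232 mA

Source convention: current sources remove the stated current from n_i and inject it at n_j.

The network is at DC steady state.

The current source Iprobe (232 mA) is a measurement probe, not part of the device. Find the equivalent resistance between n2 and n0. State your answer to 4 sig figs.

Apply KCL at each of the 2 non-ground nodes and solve the resulting linear system.
Node n1: branches {R2, R3, R4, R5, R6, R9} → V_1 = -0.2576
Node n2: branches {R1, R2, R3, R5, R6, R7, R8, R9, Iprobe} → V_2 = -0.5610

R_eq = 2.418 Ω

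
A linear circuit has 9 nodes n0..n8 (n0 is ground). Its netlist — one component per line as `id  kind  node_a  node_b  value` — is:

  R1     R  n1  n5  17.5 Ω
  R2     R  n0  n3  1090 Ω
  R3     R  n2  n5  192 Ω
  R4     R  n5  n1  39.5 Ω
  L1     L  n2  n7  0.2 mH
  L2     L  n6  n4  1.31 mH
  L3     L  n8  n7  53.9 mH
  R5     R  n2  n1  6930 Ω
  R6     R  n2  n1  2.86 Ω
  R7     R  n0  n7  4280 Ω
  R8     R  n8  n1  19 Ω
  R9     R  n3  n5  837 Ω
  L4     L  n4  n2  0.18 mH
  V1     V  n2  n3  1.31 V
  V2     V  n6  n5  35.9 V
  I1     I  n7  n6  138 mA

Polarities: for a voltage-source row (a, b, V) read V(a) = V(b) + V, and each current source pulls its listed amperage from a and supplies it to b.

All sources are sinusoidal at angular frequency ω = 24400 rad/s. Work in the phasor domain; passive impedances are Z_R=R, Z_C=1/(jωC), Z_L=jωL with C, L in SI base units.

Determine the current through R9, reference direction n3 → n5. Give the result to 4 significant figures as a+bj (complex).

0.001804-0.01486j A

Apply KCL at each of the 8 non-ground nodes and solve the resulting linear system.
Node n1: branches {R1, R4, R5, R6, R8} → V_1 = 0.5015+2.507j
Node n2: branches {R3, L1, R5, R6, L4, V1} → V_2 = 1.045+0.1347j
Node n3: branches {R2, R9, V1} → V_3 = -0.2653+0.1347j
Node n4: branches {L2, L4} → V_4 = 5.041+1.638j
Node n5: branches {R1, R3, R4, R9, V2} → V_5 = -1.775+12.58j
Node n6: branches {L2, V2, I1} → V_6 = 34.13+12.58j
Node n7: branches {L1, L3, R7, I1} → V_7 = 1.042-0.5287j
Node n8: branches {L3, R8} → V_8 = 0.4577+2.498j
Source currents: i(V1)=0.001560-0.01474j, i(V2)=-0.2042+0.9099j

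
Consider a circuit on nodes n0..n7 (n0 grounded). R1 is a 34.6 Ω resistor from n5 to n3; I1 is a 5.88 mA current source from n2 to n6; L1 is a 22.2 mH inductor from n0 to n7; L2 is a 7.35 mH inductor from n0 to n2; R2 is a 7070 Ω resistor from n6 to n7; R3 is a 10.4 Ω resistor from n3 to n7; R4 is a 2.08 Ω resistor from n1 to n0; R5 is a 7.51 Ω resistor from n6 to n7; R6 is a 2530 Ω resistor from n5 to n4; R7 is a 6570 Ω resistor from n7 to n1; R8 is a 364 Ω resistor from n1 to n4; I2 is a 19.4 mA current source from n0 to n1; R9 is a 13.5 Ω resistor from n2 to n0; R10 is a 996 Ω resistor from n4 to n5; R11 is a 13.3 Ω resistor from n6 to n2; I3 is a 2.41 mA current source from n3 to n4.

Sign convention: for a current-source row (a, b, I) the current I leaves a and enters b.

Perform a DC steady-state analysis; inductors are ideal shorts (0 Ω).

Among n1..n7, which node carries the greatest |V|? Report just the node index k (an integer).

Apply KCL at each of the 7 non-ground nodes and solve the resulting linear system.
Node n1: branches {R4, R7, R8, I2} → V_1 = 0.04360
Node n2: branches {I1, L2, R9, R11} → V_2 = 0.000
Node n3: branches {R1, R3, I3} → V_3 = -0.01631
Node n4: branches {R6, R8, R10, I3} → V_4 = 0.6144
Node n5: branches {R1, R6, R10} → V_5 = 0.01282
Node n6: branches {I1, R2, R5, R11} → V_6 = 0.02820
Node n7: branches {L1, R2, R3, R5, R7} → V_7 = 0.000
Source currents: i(L1)=-0.002198, i(L2)=0.003759

4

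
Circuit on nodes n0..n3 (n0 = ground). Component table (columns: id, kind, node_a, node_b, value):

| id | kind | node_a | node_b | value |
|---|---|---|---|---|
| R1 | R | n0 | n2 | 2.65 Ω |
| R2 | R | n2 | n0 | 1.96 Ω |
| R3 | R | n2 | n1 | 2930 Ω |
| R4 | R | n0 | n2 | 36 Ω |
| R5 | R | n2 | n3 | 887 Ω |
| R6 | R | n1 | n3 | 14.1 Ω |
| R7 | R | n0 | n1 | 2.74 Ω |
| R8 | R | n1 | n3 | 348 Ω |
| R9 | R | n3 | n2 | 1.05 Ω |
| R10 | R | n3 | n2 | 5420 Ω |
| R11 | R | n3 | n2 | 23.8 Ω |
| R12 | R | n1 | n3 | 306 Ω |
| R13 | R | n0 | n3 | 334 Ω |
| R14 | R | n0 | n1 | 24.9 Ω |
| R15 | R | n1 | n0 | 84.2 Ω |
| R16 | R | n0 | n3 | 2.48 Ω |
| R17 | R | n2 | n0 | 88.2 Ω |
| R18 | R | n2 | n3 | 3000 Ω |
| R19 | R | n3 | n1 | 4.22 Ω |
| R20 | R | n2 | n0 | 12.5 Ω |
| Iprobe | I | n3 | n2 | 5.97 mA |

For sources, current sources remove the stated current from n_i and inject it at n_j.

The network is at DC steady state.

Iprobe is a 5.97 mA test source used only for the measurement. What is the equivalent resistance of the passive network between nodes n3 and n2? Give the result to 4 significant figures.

R_eq = 0.7319 Ω

Element admittances at DC:
  Y(R1) = 0.3774 S between n0,n2
  Y(R2) = 0.5102 S between n2,n0
  Y(R3) = 0.0003413 S between n2,n1
  Y(R4) = 0.02778 S between n0,n2
  Y(R5) = 0.001127 S between n2,n3
  Y(R6) = 0.07092 S between n1,n3
  Y(R7) = 0.3650 S between n0,n1
  Y(R8) = 0.002874 S between n1,n3
  Y(R9) = 0.9524 S between n3,n2
  Y(R10) = 0.0001845 S between n3,n2
  Y(R11) = 0.04202 S between n3,n2
  Y(R12) = 0.003268 S between n1,n3
  Y(R13) = 0.002994 S between n0,n3
  Y(R14) = 0.04016 S between n0,n1
  Y(R15) = 0.01188 S between n1,n0
  Y(R16) = 0.4032 S between n0,n3
  Y(R17) = 0.01134 S between n2,n0
  Y(R18) = 0.0003333 S between n2,n3
  Y(R19) = 0.2370 S between n3,n1
  Y(R20) = 0.08000 S between n2,n0
  Iprobe: injects 0.00597 A into n2 (from n3)
Assemble and solve the 3×3 MNA system:
  V(n1)=-0.001186  V(n2)=0.001606  V(n3)=-0.002763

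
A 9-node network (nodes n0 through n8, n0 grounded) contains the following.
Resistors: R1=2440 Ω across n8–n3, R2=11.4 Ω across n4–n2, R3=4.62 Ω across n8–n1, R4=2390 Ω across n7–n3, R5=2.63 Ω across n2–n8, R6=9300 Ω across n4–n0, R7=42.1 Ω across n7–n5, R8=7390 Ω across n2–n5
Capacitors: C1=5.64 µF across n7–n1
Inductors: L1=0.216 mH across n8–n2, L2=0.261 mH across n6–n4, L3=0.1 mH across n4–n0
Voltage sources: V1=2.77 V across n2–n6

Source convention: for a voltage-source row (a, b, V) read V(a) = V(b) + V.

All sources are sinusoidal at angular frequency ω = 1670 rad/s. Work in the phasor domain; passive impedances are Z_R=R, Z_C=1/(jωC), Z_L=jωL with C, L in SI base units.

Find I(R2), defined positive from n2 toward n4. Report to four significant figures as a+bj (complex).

MNA unknowns: 8 node voltages V₁..V_8 plus 1 source current (V1)
R1: Y=0.0004098+0.000j on G[8,3]
C1: Y=0.000+0.009419j on G[7,1]
R2: Y=0.08772+0.000j on G[4,2]
L1: Y=0.000-2.772j on G[8,2]
L2: Y=0.000-2.294j on G[6,4]
R3: Y=0.2165+0.000j on G[8,1]
R4: Y=0.0004184+0.000j on G[7,3]
R5: Y=0.3802+0.000j on G[2,8]
L3: Y=0.000-5.988j on G[4,0]
R6: Y=0.0001075+0.000j on G[4,0]
R7: Y=0.02375+0.000j on G[7,5]
R8: Y=0.0001353+0.000j on G[2,5]
V1: row V2−V6=2.77, i_V1 at 2,6
solve → V1=2.766-0.1058j, V2=2.766-0.1058j, V3=2.766-0.1058j, V4=0.000+0.000j, V5=2.766-0.1058j, V6=-0.004043-0.1058j, V7=2.766-0.1058j, V8=2.766-0.1058j
aux → i_V1=-0.2426+0.009277j

0.2426-0.009277j A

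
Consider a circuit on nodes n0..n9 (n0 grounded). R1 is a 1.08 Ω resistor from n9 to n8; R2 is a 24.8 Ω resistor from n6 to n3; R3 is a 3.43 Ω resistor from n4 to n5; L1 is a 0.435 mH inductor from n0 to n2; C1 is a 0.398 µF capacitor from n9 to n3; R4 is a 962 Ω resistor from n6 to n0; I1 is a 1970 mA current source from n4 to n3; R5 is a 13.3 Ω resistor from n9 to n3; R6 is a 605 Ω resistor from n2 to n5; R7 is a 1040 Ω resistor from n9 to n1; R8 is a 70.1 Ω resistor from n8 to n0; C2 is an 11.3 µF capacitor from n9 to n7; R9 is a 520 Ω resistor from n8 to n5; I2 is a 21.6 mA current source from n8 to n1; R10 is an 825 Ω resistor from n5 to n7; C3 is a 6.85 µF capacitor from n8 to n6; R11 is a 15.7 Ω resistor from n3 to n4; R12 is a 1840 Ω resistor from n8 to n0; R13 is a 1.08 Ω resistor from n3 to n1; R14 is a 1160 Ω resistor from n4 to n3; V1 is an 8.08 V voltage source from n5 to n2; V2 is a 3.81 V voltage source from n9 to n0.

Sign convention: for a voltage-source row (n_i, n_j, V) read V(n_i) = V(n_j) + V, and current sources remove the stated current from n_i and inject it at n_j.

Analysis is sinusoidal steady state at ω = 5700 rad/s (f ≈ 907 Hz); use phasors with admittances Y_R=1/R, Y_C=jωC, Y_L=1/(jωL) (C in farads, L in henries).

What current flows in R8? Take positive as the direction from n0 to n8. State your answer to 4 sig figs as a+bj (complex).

MNA unknowns: 9 node voltages V₁..V_9 plus 2 source currents (V1, V2)
R1: Y=0.9259+0.000j on G[9,8]
R2: Y=0.04032+0.000j on G[6,3]
R3: Y=0.2915+0.000j on G[4,5]
L1: Y=0.000-0.4033j on G[0,2]
C1: Y=0.000+0.002269j on G[9,3]
R4: Y=0.001040+0.000j on G[6,0]
I1: z[4]−=1.97, z[3]+=1.97
R5: Y=0.07519+0.000j on G[9,3]
R6: Y=0.001653+0.000j on G[2,5]
R7: Y=0.0009615+0.000j on G[9,1]
R8: Y=0.01427+0.000j on G[8,0]
C2: Y=0.000+0.06441j on G[9,7]
R9: Y=0.001923+0.000j on G[8,5]
I2: z[8]−=0.0216, z[1]+=0.0216
R10: Y=0.001212+0.000j on G[5,7]
C3: Y=0.000+0.03904j on G[8,6]
R11: Y=0.06369+0.000j on G[3,4]
R12: Y=0.0005435+0.000j on G[8,0]
R13: Y=0.9259+0.000j on G[3,1]
R14: Y=0.0008621+0.000j on G[4,3]
V1: row V5−V2=8.08, i_V1 at 5,2
V2: row V9−V0=3.81, i_V2 at 9,0
solve → V1=15.91-2.778j, V2=-0.05265-3.000j, V3=15.89-2.781j, V4=3.921-2.960j, V5=8.027-3.000j, V6=8.650-7.066j, V7=3.755-0.08040j, V8=4.036+0.1850j, V9=3.810+0.000j
aux → i_V1=-1.223+0.02123j, i_V2=1.141-0.01663j

-0.05758-0.002639j A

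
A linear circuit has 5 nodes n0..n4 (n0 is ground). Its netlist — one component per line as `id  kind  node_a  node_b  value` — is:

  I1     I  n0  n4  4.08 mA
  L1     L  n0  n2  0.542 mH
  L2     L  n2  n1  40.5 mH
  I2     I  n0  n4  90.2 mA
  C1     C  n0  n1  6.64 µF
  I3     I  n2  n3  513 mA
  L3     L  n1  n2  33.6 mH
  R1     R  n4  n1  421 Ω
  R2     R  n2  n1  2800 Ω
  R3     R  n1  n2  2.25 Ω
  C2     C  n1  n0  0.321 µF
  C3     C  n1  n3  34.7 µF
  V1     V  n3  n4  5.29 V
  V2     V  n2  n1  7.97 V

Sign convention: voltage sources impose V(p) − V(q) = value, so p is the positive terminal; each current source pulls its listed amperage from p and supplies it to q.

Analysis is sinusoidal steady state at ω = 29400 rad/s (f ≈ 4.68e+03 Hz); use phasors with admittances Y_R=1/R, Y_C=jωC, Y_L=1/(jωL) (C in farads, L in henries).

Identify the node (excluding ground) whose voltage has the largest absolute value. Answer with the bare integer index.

2

Apply KCL at each of the 4 non-ground nodes and solve the resulting linear system.
Node n1: branches {L2, C1, L3, R1, R2, R3, C2, C3, V2} → V_1 = 3.525-0.6644j
Node n2: branches {L1, L2, I3, L3, R2, R3, V2} → V_2 = 11.49-0.6644j
Node n3: branches {I3, C3, V1} → V_3 = 3.526-1.272j
Node n4: branches {I1, I2, R1, V1} → V_4 = -1.764-1.272j
Source currents: i(V1)=-0.1068-0.001443j, i(V2)=-4.016+0.7361j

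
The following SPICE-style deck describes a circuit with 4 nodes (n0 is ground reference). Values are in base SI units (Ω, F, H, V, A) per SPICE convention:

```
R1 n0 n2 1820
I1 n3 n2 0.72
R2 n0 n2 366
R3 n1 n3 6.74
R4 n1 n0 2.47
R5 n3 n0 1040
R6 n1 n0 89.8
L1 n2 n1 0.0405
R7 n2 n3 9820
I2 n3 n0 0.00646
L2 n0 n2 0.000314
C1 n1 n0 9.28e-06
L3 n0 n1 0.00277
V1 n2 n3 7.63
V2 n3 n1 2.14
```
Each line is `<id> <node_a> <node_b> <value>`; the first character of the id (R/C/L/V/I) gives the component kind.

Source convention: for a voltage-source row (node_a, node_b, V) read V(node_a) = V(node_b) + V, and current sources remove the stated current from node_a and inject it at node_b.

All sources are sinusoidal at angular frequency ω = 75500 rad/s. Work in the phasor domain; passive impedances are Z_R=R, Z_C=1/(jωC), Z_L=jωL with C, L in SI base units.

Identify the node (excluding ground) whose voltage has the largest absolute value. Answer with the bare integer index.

2

Element admittances at ω=75500 rad/s:
  Y(R1) = 0.0005495+0.000j S between n0,n2
  I1: injects 0.72 A into n2 (from n3)
  Y(R2) = 0.002732+0.000j S between n0,n2
  Y(R3) = 0.1484+0.000j S between n1,n3
  Y(R4) = 0.4049+0.000j S between n1,n0
  Y(R5) = 0.0009615+0.000j S between n3,n0
  Y(R6) = 0.01114+0.000j S between n1,n0
  Y(L1) = 0.000-0.0003270j S between n2,n1
  Y(R7) = 0.0001018+0.000j S between n2,n3
  I2: injects 0.00646 A into n0 (from n3)
  Y(L2) = 0.000-0.04218j S between n0,n2
  Y(C1) = 0.000+0.7006j S between n1,n0
  Y(L3) = 0.000-0.004782j S between n0,n1
  V1: constraint V(n2)−V(n3) = 7.63
  V2: constraint V(n3)−V(n1) = 2.14
Assemble and solve the 5×5 MNA system:
  V(n1)=0.4178+0.3307j  V(n2)=10.19+0.3307j  V(n3)=2.558+0.3307j
  i(V1)=0.6718+0.4319j  i(V2)=-0.3738+0.4315j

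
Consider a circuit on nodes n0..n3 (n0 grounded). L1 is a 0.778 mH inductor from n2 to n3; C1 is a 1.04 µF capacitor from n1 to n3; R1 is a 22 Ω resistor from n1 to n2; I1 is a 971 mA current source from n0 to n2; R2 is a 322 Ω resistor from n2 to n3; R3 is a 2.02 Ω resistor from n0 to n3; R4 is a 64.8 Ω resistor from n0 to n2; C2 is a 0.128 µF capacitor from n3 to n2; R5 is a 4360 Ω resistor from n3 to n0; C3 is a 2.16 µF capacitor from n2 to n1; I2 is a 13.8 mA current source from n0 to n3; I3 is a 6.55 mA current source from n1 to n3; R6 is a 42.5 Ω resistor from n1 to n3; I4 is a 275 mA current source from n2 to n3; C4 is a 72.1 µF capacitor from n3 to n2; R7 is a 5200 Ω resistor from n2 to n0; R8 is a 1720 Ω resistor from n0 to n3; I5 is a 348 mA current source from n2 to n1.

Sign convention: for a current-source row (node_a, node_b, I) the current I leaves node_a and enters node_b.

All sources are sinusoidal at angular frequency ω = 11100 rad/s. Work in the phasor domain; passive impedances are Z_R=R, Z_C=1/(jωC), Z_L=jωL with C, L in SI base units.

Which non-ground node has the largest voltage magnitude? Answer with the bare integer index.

1

Element admittances at ω=11100 rad/s:
  Y(L1) = 0.000-0.1158j S between n2,n3
  Y(C1) = 0.000+0.01154j S between n1,n3
  Y(R1) = 0.04545+0.000j S between n1,n2
  I1: injects 0.971 A into n2 (from n0)
  Y(R2) = 0.003106+0.000j S between n2,n3
  Y(R3) = 0.4950+0.000j S between n0,n3
  Y(R4) = 0.01543+0.000j S between n0,n2
  Y(C2) = 0.000+0.001421j S between n3,n2
  Y(R5) = 0.0002294+0.000j S between n3,n0
  Y(C3) = 0.000+0.02398j S between n2,n1
  I2: injects 0.0138 A into n3 (from n0)
  I3: injects 0.00655 A into n3 (from n1)
  Y(R6) = 0.02353+0.000j S between n1,n3
  I4: injects 0.275 A into n3 (from n2)
  Y(C4) = 0.000+0.8003j S between n3,n2
  Y(R7) = 0.0001923+0.000j S between n2,n0
  Y(R8) = 0.0005814+0.000j S between n0,n3
  I5: injects 0.348 A into n1 (from n2)
Assemble and solve the 3×3 MNA system:
  V(n1)=5.869-2.508j  V(n2)=1.965-0.7583j  V(n3)=1.924+0.02389j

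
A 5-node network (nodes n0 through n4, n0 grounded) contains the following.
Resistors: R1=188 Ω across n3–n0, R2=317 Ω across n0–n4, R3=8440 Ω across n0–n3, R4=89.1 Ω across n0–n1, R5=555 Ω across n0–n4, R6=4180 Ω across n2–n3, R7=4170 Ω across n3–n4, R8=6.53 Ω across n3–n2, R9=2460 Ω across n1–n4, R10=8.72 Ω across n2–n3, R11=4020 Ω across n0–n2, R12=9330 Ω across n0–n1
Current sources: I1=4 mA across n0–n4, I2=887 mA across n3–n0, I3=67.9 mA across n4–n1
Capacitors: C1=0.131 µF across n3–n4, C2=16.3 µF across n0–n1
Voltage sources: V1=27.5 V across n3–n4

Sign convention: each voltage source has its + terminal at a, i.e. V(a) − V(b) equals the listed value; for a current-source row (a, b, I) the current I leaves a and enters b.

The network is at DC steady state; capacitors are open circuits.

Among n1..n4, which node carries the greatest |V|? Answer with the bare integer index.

4

MNA unknowns: 4 node voltages V₁..V_4 plus 1 source current (V1)
R1: Y=0.005319 on G[3,0]
R2: Y=0.003155 on G[0,4]
R3: Y=0.0001185 on G[0,3]
R4: Y=0.01122 on G[0,1]
R5: Y=0.001802 on G[0,4]
R6: Y=0.0002392 on G[2,3]
I1: z[0]−=0.004, z[4]+=0.004
R7: Y=0.0002398 on G[3,4]
R8: Y=0.1531 on G[3,2]
I2: z[3]−=0.887, z[0]+=0.887
R9: Y=0.0004065 on G[1,4]
R10: Y=0.1147 on G[2,3]
I3: z[4]−=0.0679, z[1]+=0.0679
C1: Y=0.000 on G[3,4]
R11: Y=0.0002488 on G[0,2]
R12: Y=0.0001072 on G[0,1]
C2: Y=0.000 on G[0,1]
V1: row V3−V4=27.5, i_V1 at 3,4
solve → V1=2.317, V2=-72.56, V3=-72.63, V4=-100.1
aux → i_V1=-0.4806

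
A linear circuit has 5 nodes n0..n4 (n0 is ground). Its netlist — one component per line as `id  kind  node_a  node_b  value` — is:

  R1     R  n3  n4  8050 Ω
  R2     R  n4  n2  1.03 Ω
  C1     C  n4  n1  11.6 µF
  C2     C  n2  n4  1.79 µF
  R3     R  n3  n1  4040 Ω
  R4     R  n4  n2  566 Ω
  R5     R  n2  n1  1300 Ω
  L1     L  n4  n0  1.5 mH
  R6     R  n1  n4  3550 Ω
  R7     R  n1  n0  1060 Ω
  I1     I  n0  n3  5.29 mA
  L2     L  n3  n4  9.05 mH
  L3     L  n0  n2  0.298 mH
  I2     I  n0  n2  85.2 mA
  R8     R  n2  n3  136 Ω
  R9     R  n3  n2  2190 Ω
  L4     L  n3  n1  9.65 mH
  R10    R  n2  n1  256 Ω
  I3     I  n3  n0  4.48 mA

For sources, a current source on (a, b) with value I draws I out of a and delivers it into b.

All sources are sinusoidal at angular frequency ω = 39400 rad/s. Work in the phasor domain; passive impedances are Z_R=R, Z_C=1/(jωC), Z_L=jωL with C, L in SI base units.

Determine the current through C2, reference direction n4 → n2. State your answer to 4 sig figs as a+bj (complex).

1.897e-05-0.001006j A

Element admittances at ω=39400 rad/s:
  Y(R1) = 0.0001242+0.000j S between n3,n4
  Y(R2) = 0.9709+0.000j S between n4,n2
  Y(C1) = 0.000+0.4570j S between n4,n1
  Y(C2) = 0.000+0.07053j S between n2,n4
  Y(R3) = 0.0002475+0.000j S between n3,n1
  Y(R4) = 0.001767+0.000j S between n4,n2
  Y(R5) = 0.0007692+0.000j S between n2,n1
  Y(L1) = 0.000-0.01692j S between n4,n0
  Y(R6) = 0.0002817+0.000j S between n1,n4
  Y(R7) = 0.0009434+0.000j S between n1,n0
  I1: injects 0.00529 A into n3 (from n0)
  Y(L2) = 0.000-0.002804j S between n3,n4
  Y(L3) = 0.000-0.08517j S between n0,n2
  I2: injects 0.0852 A into n2 (from n0)
  Y(R8) = 0.007353+0.000j S between n2,n3
  Y(R9) = 0.0004566+0.000j S between n3,n2
  Y(L4) = 0.000-0.002630j S between n3,n1
  Y(R10) = 0.003906+0.000j S between n2,n1
  I3: injects 0.00448 A into n0 (from n3)
Assemble and solve the 4×4 MNA system:
  V(n1)=-0.006279+0.8418j  V(n2)=0.01014+0.8426j  V(n3)=0.07343+0.8948j  V(n4)=-0.004120+0.8423j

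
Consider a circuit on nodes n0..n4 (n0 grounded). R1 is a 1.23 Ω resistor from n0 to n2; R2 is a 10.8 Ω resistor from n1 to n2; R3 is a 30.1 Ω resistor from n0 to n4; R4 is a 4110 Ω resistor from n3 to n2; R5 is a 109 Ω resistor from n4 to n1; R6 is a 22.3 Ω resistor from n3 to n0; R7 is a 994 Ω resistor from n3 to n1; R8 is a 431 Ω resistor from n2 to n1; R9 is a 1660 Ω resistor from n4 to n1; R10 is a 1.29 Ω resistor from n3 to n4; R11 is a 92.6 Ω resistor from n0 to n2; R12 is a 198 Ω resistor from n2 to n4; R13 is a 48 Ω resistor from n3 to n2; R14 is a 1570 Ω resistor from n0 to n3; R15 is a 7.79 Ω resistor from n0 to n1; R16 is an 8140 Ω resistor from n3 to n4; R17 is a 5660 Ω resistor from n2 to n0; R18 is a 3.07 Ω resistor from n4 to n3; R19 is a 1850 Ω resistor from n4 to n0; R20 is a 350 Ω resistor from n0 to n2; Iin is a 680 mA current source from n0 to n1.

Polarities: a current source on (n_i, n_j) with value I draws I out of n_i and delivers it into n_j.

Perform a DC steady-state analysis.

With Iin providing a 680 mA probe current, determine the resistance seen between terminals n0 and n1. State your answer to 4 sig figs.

R_eq = 4.485 Ω

MNA unknowns: 4 node voltages V₁..V_4
R1: Y=0.8130 on G[0,2]
R2: Y=0.09259 on G[1,2]
R3: Y=0.03322 on G[0,4]
R4: Y=0.0002433 on G[3,2]
R5: Y=0.009174 on G[4,1]
R6: Y=0.04484 on G[3,0]
R7: Y=0.001006 on G[3,1]
R8: Y=0.002320 on G[2,1]
R9: Y=0.0006024 on G[4,1]
R10: Y=0.7752 on G[3,4]
R11: Y=0.01080 on G[0,2]
R12: Y=0.005051 on G[2,4]
R13: Y=0.02083 on G[3,2]
R14: Y=0.0006369 on G[0,3]
R15: Y=0.1284 on G[0,1]
R16: Y=0.0001229 on G[3,4]
R17: Y=0.0001767 on G[2,0]
R18: Y=0.3257 on G[4,3]
R19: Y=0.0005405 on G[4,0]
R20: Y=0.002857 on G[0,2]
Iin: z[0]−=0.68, z[1]+=0.68
solve → V1=3.050, V2=0.3150, V3=0.3487, V4=0.3613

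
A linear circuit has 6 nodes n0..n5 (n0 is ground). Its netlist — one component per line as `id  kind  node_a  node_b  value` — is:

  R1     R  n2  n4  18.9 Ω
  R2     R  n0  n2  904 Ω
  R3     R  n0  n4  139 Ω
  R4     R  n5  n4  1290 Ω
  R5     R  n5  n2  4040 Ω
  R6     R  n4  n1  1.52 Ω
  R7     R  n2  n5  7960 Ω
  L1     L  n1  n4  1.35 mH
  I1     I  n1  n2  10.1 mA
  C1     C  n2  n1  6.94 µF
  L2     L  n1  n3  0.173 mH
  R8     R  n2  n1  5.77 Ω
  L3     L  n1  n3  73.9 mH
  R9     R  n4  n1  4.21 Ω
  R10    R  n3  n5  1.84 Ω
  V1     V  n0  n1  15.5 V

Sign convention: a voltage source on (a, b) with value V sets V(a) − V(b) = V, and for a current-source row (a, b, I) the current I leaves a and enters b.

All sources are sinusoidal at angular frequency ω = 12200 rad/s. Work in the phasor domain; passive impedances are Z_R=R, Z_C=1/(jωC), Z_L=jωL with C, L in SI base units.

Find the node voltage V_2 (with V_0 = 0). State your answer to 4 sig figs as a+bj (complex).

-15.37-0.04740j V

Apply KCL at each of the 5 non-ground nodes and solve the resulting linear system.
Node n1: branches {R6, L1, I1, C1, L2, R8, L3, R9, V1} → V_1 = -15.50+0.000j
Node n2: branches {R1, R2, R5, R7, I1, C1, R8} → V_2 = -15.37-0.04740j
Node n3: branches {L2, L3, R10} → V_3 = -15.50+0.0003036j
Node n4: branches {R1, R3, R4, R6, L1, R9} → V_4 = -15.38+0.005219j
Node n5: branches {R4, R5, R7, R10} → V_5 = -15.50+0.0002779j
Source currents: i(V1)=-0.1276-1.488e-05j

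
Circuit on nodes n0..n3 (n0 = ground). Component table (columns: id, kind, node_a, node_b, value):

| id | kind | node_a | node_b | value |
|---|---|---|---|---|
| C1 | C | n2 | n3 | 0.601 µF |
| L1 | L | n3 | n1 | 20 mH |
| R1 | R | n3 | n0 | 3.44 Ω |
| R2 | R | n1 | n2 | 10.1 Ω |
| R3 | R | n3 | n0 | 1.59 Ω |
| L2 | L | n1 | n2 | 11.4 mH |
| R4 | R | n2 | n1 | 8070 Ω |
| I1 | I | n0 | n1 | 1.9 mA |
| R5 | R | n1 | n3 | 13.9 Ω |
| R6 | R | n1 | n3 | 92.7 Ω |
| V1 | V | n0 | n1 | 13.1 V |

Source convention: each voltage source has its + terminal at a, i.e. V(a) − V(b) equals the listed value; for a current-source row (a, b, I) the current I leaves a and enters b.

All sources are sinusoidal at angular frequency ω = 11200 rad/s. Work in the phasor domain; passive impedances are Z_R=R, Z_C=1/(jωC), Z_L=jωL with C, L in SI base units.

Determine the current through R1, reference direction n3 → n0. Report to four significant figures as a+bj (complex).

-0.3159-0.007912j A

Element admittances at ω=11200 rad/s:
  Y(C1) = 0.000+0.006731j S between n2,n3
  Y(L1) = 0.000-0.004464j S between n3,n1
  Y(R1) = 0.2907+0.000j S between n3,n0
  Y(R2) = 0.09901+0.000j S between n1,n2
  Y(R3) = 0.6289+0.000j S between n3,n0
  Y(L2) = 0.000-0.007832j S between n1,n2
  Y(R4) = 0.0001239+0.000j S between n2,n1
  I1: injects 0.0019 A into n1 (from n0)
  Y(R5) = 0.07194+0.000j S between n1,n3
  Y(R6) = 0.01079+0.000j S between n1,n3
  V1: constraint V(n0)−V(n1) = 13.1
Assemble and solve the 4×4 MNA system:
  V(n1)=-13.10+0.000j  V(n2)=-13.11+0.8156j  V(n3)=-1.087-0.02722j
  i(V1)=-1.001-0.02503j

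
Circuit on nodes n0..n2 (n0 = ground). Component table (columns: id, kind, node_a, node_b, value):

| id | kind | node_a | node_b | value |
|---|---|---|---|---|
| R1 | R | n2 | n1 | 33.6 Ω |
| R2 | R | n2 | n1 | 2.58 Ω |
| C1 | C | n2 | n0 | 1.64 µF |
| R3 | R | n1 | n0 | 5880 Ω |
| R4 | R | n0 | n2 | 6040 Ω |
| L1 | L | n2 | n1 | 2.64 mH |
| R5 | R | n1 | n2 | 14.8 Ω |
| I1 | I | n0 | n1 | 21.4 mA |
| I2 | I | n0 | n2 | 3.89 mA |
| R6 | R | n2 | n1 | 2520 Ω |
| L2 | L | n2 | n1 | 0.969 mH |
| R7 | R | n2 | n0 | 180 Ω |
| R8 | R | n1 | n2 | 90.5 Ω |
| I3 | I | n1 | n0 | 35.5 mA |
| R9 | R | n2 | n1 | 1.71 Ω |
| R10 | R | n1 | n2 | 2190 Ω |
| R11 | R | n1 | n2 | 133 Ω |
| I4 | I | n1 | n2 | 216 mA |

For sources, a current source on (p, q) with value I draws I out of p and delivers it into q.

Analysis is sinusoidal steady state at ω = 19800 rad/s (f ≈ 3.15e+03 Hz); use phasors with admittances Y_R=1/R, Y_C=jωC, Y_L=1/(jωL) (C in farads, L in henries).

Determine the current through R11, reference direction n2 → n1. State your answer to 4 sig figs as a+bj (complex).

Apply KCL at each of the 2 non-ground nodes and solve the resulting linear system.
Node n1: branches {R1, R2, R3, L1, R5, I1, R6, L2, R8, I3, R9, R10, R11, I4} → V_1 = -0.2653+0.2895j
Node n2: branches {R1, R2, C1, R4, L1, R5, I2, R6, L2, R7, R8, R9, R10, R11, I4} → V_2 = -0.05496+0.3034j

0.001581+0.0001038j A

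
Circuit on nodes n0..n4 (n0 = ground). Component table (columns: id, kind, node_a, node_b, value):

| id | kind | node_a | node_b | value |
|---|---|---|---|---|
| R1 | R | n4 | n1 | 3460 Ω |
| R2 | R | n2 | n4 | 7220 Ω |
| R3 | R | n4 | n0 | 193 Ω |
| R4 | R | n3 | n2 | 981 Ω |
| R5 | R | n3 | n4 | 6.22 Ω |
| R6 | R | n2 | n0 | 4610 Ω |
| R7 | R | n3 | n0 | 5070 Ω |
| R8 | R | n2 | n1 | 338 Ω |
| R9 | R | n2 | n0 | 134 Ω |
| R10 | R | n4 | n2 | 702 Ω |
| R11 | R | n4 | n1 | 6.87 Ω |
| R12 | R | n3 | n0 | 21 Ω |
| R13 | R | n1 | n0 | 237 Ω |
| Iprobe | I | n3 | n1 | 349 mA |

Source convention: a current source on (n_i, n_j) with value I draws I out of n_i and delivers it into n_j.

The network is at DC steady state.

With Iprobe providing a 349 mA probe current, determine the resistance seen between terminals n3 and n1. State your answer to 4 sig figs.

Element admittances at DC:
  Y(R1) = 0.0002890 S between n4,n1
  Y(R2) = 0.0001385 S between n2,n4
  Y(R3) = 0.005181 S between n4,n0
  Y(R4) = 0.001019 S between n3,n2
  Y(R5) = 0.1608 S between n3,n4
  Y(R6) = 0.0002169 S between n2,n0
  Y(R7) = 0.0001972 S between n3,n0
  Y(R8) = 0.002959 S between n2,n1
  Y(R9) = 0.007463 S between n2,n0
  Y(R10) = 0.001425 S between n4,n2
  Y(R11) = 0.1456 S between n4,n1
  Y(R12) = 0.04762 S between n3,n0
  Y(R13) = 0.004219 S between n1,n0
  Iprobe: injects 0.349 A into n1 (from n3)
Assemble and solve the 4×4 MNA system:
  V(n1)=3.600  V(n2)=0.9197  V(n3)=-0.6133  V(n4)=1.365

R_eq = 12.07 Ω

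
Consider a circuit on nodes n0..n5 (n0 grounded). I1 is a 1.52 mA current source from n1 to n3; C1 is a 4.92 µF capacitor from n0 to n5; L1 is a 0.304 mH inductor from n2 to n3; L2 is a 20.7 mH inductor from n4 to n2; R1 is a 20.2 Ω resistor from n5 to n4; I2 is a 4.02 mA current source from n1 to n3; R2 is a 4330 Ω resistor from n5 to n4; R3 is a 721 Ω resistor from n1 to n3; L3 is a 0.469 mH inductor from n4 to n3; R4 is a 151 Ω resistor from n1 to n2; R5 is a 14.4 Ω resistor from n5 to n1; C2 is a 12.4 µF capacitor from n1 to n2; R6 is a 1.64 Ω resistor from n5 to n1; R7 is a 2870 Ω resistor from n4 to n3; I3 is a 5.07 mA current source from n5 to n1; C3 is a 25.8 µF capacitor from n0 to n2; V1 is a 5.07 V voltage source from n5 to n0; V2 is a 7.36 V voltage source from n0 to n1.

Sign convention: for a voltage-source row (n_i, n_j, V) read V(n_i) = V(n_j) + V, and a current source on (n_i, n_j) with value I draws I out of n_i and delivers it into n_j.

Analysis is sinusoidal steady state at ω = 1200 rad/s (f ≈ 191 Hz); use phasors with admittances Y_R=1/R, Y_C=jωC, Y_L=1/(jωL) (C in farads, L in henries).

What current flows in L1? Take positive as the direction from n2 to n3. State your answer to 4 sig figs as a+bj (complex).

-0.1864-0.1388j A

Element admittances at ω=1200 rad/s:
  I1: injects 0.00152 A into n3 (from n1)
  Y(C1) = 0.000+0.005904j S between n0,n5
  Y(L1) = 0.000-2.741j S between n2,n3
  Y(L2) = 0.000-0.04026j S between n4,n2
  Y(R1) = 0.04950+0.000j S between n5,n4
  I2: injects 0.00402 A into n3 (from n1)
  Y(R2) = 0.0002309+0.000j S between n5,n4
  Y(R3) = 0.001387+0.000j S between n1,n3
  Y(L3) = 0.000-1.777j S between n4,n3
  Y(R4) = 0.006623+0.000j S between n1,n2
  Y(R5) = 0.06944+0.000j S between n5,n1
  Y(C2) = 0.000+0.01488j S between n1,n2
  Y(R6) = 0.6098+0.000j S between n5,n1
  Y(R7) = 0.0003484+0.000j S between n4,n3
  I3: injects 0.00507 A into n1 (from n5)
  Y(C3) = 0.000+0.03096j S between n0,n2
  V1: constraint V(n5)−V(n0) = 5.07
  V2: constraint V(n0)−V(n1) = 7.36
Assemble and solve the 7×7 MNA system:
  V(n1)=-7.360+0.000j  V(n2)=1.181-2.987j  V(n3)=1.130-2.919j  V(n4)=1.054-2.811j  V(n5)=5.070+0.000j
  i(V1)=-8.647-0.1697j  i(V2)=-8.555-0.1033j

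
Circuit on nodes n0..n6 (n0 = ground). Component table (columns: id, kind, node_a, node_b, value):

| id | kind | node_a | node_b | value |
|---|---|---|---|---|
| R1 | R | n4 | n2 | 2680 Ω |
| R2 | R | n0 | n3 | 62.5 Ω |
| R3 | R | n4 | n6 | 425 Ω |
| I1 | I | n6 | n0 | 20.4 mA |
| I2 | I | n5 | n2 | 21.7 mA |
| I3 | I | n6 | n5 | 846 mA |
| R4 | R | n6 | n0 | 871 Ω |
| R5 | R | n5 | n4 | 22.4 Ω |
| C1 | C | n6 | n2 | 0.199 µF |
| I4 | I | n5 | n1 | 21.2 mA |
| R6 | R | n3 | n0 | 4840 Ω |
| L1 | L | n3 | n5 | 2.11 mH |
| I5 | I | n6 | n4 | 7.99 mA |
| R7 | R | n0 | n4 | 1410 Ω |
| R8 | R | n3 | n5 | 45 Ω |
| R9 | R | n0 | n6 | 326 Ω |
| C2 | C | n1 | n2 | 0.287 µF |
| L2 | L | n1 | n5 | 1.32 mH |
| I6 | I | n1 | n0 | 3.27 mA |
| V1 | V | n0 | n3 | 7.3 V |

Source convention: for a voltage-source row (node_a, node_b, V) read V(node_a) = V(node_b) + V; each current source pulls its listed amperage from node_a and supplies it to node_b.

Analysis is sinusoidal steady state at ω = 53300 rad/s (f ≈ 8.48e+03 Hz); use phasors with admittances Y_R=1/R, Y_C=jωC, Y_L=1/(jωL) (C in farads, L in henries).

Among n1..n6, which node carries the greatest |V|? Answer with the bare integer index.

6

MNA unknowns: 6 node voltages V₁..V_6 plus 1 source current (V1)
R1: Y=0.0003731+0.000j on G[4,2]
R2: Y=0.01600+0.000j on G[0,3]
R3: Y=0.002353+0.000j on G[4,6]
I1: z[6]−=0.0204, z[0]+=0.0204
I2: z[5]−=0.0217, z[2]+=0.0217
I3: z[6]−=0.846, z[5]+=0.846
R4: Y=0.001148+0.000j on G[6,0]
R5: Y=0.04464+0.000j on G[5,4]
C1: Y=0.000+0.01061j on G[6,2]
I4: z[5]−=0.0212, z[1]+=0.0212
R6: Y=0.0002066+0.000j on G[3,0]
L1: Y=0.000-0.008892j on G[3,5]
I5: z[6]−=0.00799, z[4]+=0.00799
R7: Y=0.0007092+0.000j on G[0,4]
R8: Y=0.02222+0.000j on G[3,5]
R9: Y=0.003067+0.000j on G[0,6]
C2: Y=0.000+0.01530j on G[1,2]
L2: Y=0.000-0.01421j on G[1,5]
I6: z[1]−=0.00327, z[0]+=0.00327
V1: row V0−V3=7.3, i_V1 at 0,3
solve → V1=25.95-51.18j, V2=2.317-8.936j, V3=-7.300+0.000j, V4=-0.9011-3.909j, V5=0.5148-6.977j, V6=-31.94+53.92j
aux → i_V1=-0.2299+0.2245j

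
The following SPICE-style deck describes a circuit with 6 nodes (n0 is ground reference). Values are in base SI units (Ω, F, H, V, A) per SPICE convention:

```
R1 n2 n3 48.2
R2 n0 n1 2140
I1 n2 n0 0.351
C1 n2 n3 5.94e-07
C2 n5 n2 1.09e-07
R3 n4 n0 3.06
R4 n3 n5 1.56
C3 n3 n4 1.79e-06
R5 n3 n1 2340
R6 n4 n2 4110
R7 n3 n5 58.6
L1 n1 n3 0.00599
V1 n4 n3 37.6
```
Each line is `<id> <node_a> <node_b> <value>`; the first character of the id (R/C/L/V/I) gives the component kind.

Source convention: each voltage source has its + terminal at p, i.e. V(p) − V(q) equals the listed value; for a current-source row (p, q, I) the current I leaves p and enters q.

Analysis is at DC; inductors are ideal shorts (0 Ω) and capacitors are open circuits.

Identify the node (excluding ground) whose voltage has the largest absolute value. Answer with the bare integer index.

2

Element admittances at DC:
  Y(R1) = 0.02075 S between n2,n3
  Y(R2) = 0.0004673 S between n0,n1
  I1: injects 0.351 A into n0 (from n2)
  Y(C1) = 0.000 S between n2,n3
  Y(C2) = 0.000 S between n5,n2
  Y(R3) = 0.3268 S between n4,n0
  Y(R4) = 0.6410 S between n3,n5
  Y(C3) = 0.000 S between n3,n4
  Y(R5) = 0.0004274 S between n3,n1
  Y(R6) = 0.0002433 S between n4,n2
  Y(R7) = 0.01706 S between n3,n5
  L1: short n1↔n3 (DC inductor)
  V1: constraint V(n4)−V(n3) = 37.6
Assemble and solve the 7×7 MNA system:
  V(n1)=-38.62  V(n2)=-54.91  V(n3)=-38.62  V(n4)=-1.019  V(n5)=-38.62
  i(L1)=0.01805  i(V1)=0.3198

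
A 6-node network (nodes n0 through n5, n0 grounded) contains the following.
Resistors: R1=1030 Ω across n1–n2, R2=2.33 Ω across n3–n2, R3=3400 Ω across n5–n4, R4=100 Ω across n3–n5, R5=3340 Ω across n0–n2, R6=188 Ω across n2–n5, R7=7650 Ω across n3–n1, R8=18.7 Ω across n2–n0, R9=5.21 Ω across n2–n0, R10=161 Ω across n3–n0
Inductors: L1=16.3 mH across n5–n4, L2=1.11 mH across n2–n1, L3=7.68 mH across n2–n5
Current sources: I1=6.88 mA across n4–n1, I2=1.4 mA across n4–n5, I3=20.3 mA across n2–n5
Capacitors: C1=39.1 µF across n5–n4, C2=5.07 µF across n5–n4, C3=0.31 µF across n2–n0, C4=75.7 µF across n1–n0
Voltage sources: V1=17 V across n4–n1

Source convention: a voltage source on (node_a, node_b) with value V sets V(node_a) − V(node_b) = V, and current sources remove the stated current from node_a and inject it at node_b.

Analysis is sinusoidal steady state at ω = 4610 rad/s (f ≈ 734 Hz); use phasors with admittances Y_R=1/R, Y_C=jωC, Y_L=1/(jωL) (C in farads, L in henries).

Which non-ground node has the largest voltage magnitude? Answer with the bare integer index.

Apply KCL at each of the 5 non-ground nodes and solve the resulting linear system.
Node n1: branches {R1, I1, L2, C4, R7, V1} → V_1 = -0.2178+1.691j
Node n2: branches {R1, R2, I3, R5, R6, C3, L2, R8, R9, L3} → V_2 = 2.336+0.2868j
Node n3: branches {R2, R4, R7, R10} → V_3 = 2.677+0.3522j
Node n4: branches {L1, I1, C1, I2, R3, C2, V1} → V_4 = 16.78+1.691j
Node n5: branches {L1, C1, I2, I3, R3, R4, C2, R6, L3} → V_5 = 19.01+3.361j
Source currents: i(V1)=-0.3254+0.4245j

5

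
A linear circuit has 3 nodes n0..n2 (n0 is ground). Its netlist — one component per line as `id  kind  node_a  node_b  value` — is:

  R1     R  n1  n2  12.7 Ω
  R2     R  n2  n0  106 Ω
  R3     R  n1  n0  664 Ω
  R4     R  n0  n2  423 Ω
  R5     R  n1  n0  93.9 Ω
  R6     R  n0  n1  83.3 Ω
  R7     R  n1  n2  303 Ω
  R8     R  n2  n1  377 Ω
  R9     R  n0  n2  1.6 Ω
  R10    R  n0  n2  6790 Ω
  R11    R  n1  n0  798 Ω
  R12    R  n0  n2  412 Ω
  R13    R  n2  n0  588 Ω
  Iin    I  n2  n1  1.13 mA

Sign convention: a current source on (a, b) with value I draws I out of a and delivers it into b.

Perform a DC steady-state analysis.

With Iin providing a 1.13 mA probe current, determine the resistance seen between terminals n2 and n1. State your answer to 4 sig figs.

R_eq = 9.163 Ω

MNA unknowns: 2 node voltages V₁..V_2
R1: Y=0.07874 on G[1,2]
R2: Y=0.009434 on G[2,0]
R3: Y=0.001506 on G[1,0]
R4: Y=0.002364 on G[0,2]
R5: Y=0.01065 on G[1,0]
R6: Y=0.01200 on G[0,1]
R7: Y=0.003300 on G[1,2]
R8: Y=0.002653 on G[2,1]
R9: Y=0.6250 on G[0,2]
R10: Y=0.0001473 on G[0,2]
R11: Y=0.001253 on G[1,0]
R12: Y=0.002427 on G[0,2]
R13: Y=0.001701 on G[2,0]
Iin: z[2]−=0.00113, z[1]+=0.00113
solve → V1=0.009959, V2=-0.0003948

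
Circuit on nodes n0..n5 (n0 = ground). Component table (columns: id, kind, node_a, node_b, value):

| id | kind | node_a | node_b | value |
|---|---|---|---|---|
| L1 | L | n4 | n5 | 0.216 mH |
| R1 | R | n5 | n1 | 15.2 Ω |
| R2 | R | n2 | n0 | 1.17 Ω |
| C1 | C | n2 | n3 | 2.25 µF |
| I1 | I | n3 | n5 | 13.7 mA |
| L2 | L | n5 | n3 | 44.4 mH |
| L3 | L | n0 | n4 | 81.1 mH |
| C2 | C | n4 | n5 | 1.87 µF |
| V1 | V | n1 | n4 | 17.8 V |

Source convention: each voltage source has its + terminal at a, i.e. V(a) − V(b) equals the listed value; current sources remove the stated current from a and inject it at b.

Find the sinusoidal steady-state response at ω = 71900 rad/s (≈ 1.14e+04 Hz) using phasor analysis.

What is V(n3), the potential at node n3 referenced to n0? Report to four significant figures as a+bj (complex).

Apply KCL at each of the 5 non-ground nodes and solve the resulting linear system.
Node n1: branches {R1, V1} → V_1 = 12.37+34.05j
Node n2: branches {R2, C1} → V_2 = -0.006832-0.001089j
Node n3: branches {C1, I1, L2} → V_3 = -0.01259+0.03501j
Node n4: branches {L1, L3, C2, V1} → V_4 = -5.429+34.05j
Node n5: branches {L1, R1, I1, L2, C2} → V_5 = 2.960+25.13j
Source currents: i(V1)=-0.6191-0.5868j

-0.01259+0.03501j V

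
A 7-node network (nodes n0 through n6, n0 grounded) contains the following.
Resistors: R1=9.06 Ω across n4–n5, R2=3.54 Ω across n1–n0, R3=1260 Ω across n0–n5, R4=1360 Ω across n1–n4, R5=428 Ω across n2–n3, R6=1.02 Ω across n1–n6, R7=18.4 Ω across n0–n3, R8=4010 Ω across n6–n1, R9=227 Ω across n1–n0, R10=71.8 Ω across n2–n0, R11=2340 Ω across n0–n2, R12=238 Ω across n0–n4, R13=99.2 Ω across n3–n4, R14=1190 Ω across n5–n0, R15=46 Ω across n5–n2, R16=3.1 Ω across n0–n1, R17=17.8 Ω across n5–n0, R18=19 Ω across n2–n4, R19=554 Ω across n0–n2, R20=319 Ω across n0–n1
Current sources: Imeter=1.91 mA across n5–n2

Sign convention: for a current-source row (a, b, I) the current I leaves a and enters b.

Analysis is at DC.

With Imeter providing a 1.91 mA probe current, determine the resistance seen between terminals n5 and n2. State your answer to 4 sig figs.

Apply KCL at each of the 6 non-ground nodes and solve the resulting linear system.
Node n1: branches {R2, R4, R6, R8, R9, R16, R20} → V_1 = 2.208e-06
Node n2: branches {R5, R10, R11, R15, R18, R19, Imeter} → V_2 = 0.02007
Node n3: branches {R5, R7, R13} → V_3 = 0.0009805
Node n4: branches {R1, R4, R12, R13, R18} → V_4 = 0.001842
Node n5: branches {R1, R3, R14, R15, R17, Imeter} → V_5 = -0.006689
Node n6: branches {R6, R8} → V_6 = 2.208e-06

R_eq = 14.01 Ω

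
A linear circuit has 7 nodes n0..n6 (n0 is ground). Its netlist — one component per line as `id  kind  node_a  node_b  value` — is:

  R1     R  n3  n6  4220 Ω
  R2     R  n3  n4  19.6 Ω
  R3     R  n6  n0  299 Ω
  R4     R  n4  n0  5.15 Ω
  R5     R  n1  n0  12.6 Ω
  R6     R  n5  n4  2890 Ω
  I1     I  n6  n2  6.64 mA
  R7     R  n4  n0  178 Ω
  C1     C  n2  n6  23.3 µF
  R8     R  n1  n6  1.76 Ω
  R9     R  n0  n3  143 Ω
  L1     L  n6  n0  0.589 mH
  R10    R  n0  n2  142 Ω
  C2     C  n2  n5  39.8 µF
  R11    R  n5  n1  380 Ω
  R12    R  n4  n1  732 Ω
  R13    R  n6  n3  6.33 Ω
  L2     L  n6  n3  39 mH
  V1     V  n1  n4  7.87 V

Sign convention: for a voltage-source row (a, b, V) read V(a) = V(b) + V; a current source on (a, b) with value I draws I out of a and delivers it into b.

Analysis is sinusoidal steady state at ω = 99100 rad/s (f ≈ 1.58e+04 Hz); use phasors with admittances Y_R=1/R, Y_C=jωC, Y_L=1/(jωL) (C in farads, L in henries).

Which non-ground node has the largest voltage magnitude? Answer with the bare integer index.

Apply KCL at each of the 6 non-ground nodes and solve the resulting linear system.
Node n1: branches {R5, R8, R11, R12, V1} → V_1 = 5.360+0.2674j
Node n2: branches {I1, C1, R10, C2} → V_2 = 4.740+0.4029j
Node n3: branches {R1, R2, R9, R13, L2} → V_3 = 2.877+0.3469j
Node n4: branches {R2, R4, R6, R7, R12, V1} → V_4 = -2.510+0.2674j
Node n5: branches {R6, C2, R11} → V_5 = 4.740+0.4031j
Node n6: branches {R1, R3, I1, C1, R8, L1, R13, L2} → V_6 = 4.741+0.3910j
Source currents: i(V1)=-0.7895+0.04933j

1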